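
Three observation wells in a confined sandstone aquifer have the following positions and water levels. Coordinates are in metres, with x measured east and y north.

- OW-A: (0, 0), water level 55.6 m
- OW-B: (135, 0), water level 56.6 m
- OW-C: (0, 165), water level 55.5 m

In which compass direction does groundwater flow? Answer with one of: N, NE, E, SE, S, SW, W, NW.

W

∂h/∂x = (56.6 − 55.6) / (135 − 0) = +0.007407
∂h/∂y = (55.5 − 55.6) / (165 − 0) = -0.0006061
Flow = −∇h = (-0.007407 east, +0.0006061 north), which points west.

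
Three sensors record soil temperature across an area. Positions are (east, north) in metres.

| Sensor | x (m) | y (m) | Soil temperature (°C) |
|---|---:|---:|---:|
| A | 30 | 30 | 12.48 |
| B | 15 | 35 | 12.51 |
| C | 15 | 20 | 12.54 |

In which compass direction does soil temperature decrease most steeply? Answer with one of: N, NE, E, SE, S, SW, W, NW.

Differences from A: to B (Δx, Δy, Δh) = (-15, 5, +0.03); to C = (-15, -10, +0.06).
Solve a·Δx + b·Δy = ΔT: det = (-15)·(-10) − (-15)·5 = 225.
∂T/∂x = [(+0.03)·(-10) − (+0.06)·5] / 225 = -0.002667
∂T/∂y = [(-15)·(+0.06) − (-15)·(+0.03)] / 225 = -0.002000
Steepest decrease is along −∇f = (+0.002667 E, +0.002000 N) → northeast.

NE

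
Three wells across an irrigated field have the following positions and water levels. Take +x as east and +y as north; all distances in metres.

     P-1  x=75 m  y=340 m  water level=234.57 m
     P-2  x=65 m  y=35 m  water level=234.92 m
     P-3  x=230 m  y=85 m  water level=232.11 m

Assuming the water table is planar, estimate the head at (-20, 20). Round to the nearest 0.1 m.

Taking P-1 as reference: P-2−P-1 = (-10, -305, +0.35); P-3−P-1 = (155, -255, -2.46).
Determinant of the coordinate differences = (-10)·(-255) − 155·(-305) = 49825.
∂h/∂x = [(+0.35)·(-255) − (-2.46)·(-305)] / 49825 = -0.01685
∂h/∂y = [(-10)·(-2.46) − 155·(+0.35)] / 49825 = -0.0005951
h(-20, 20) = 234.57 + (-0.01685)·(-95) + (-0.0005951)·(-320) = 234.57 +1.601 +0.190 = 236.361 m.

236.4 m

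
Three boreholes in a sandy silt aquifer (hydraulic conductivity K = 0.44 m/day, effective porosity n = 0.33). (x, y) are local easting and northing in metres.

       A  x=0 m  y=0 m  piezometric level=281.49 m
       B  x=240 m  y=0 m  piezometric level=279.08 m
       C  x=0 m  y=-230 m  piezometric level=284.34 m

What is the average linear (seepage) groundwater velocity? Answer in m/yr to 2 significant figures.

7.8 m/yr

∂h/∂x = (279.08 − 281.49) / (240 − 0) = -0.01004
∂h/∂y = (284.34 − 281.49) / (-230 − 0) = -0.01239
|∇h| = √(-0.01004² + -0.01239²) = 0.01595
Seepage velocity v = K·i/n = 0.44 × 0.01595 / 0.33 = 0.02127 m/day = 7.769 m/yr.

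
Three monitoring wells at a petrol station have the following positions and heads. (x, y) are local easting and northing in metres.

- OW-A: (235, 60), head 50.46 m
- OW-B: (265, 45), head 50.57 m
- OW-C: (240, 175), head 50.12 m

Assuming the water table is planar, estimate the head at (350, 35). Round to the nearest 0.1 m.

50.8 m

Three-point gradient (reference OW-A): Δ to OW-B = (30, -15, +0.11), Δ to OW-C = (5, 115, -0.34).
∂h/∂x = +0.002142, ∂h/∂y = -0.003050 (det = 3525).
h(350, 35) = 50.46 + (+0.002142)·(115) + (-0.003050)·(-25) = 50.46 +0.246 +0.076 = 50.783 m.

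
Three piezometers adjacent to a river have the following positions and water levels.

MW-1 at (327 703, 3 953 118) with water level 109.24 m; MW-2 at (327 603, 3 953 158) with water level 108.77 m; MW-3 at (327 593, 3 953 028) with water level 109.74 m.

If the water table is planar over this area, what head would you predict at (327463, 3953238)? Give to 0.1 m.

107.9 m

With h = a·x + b·y + c and MW-1 as origin, the differences give:
  (-100)·a + 40·b = -0.47
  (-110)·a + (-90)·b = +0.50
Eliminate b (×(-90) and ×40, subtract): 13400·a = 22.300 → a = ∂h/∂x = +0.001664
Back-substitute: b = ∂h/∂y = -0.007590.
h(327463, 3953238) = 109.24 + (+0.001664)·(-240) + (-0.007590)·(120) = 109.24 -0.399 -0.911 = 107.930 m.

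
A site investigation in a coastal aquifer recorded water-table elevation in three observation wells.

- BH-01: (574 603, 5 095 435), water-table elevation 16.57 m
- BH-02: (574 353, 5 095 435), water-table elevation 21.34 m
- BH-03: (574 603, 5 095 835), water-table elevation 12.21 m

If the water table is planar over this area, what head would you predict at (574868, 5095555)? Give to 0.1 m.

∂h/∂x = (21.34 − 16.57) / (574353 − 574603) = -0.01908
∂h/∂y = (12.21 − 16.57) / (5095835 − 5095435) = -0.01090
h(574868, 5095555) = 16.57 + (-0.01908)·(265) + (-0.01090)·(120) = 16.57 -5.056 -1.308 = 10.206 m.

10.2 m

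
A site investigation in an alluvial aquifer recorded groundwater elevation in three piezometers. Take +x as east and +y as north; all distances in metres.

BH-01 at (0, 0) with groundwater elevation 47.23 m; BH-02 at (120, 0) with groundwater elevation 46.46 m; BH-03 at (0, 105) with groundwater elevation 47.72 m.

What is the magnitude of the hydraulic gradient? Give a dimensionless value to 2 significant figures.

∂h/∂x = (46.46 − 47.23) / (120 − 0) = -0.006417
∂h/∂y = (47.72 − 47.23) / (105 − 0) = +0.004667
|∇h| = √(-0.006417² + 0.004667²) = 0.007935

0.0079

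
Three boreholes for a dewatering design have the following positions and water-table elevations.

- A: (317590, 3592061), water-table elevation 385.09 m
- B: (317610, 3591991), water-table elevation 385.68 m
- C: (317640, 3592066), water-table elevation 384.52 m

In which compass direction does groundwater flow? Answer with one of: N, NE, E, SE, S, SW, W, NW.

With h = a·x + b·y + c and A as origin, the differences give:
  20·a + (-70)·b = +0.59
  50·a + 5·b = -0.57
Eliminate b (×5 and ×(-70), subtract): 3600·a = -36.950 → a = ∂h/∂x = -0.01026
Back-substitute: b = ∂h/∂y = -0.01136.
Flow = −∇h = (+0.01026 east, +0.01136 north), which points northeast.

NE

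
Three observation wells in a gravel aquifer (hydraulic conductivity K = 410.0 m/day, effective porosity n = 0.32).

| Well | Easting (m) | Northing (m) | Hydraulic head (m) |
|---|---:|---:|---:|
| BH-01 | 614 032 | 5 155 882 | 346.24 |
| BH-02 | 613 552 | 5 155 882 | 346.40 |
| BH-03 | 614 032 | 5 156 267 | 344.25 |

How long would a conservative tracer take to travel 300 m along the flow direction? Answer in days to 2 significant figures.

45 days

∂h/∂x = (346.40 − 346.24) / (613552 − 614032) = -0.0003333
∂h/∂y = (344.25 − 346.24) / (5156267 − 5155882) = -0.005169
|∇h| = √(-0.0003333² + -0.005169²) = 0.00518
Seepage velocity v = K·i/n = 410.0 × 0.00518 / 0.32 = 6.637 m/day.
t = 300 / 6.637 = 45.2 days.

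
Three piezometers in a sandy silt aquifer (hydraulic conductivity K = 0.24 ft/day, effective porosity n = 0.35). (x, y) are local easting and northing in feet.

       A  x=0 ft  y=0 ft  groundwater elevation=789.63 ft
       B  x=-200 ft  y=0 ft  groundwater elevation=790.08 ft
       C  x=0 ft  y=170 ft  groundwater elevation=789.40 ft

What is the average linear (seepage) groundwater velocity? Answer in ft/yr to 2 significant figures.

0.66 ft/yr

∂h/∂x = (790.08 − 789.63) / (-200 − 0) = -0.002250
∂h/∂y = (789.40 − 789.63) / (170 − 0) = -0.001353
|∇h| = √(-0.002250² + -0.001353²) = 0.002625
Seepage velocity v = K·i/n = 0.24 × 0.002625 / 0.35 = 0.0018 ft/day = 0.6574 ft/yr.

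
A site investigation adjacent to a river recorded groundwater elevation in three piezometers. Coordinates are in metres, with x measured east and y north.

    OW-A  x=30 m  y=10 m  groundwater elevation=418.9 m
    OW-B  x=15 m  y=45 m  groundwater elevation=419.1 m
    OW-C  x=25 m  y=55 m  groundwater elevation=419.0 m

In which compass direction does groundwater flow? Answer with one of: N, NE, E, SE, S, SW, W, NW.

With h = a·x + b·y + c and OW-A as origin, the differences give:
  (-15)·a + 35·b = +0.2
  (-5)·a + 45·b = +0.1
Eliminate b (×45 and ×35, subtract): -500·a = 5.50 → a = ∂h/∂x = -0.01100
Back-substitute: b = ∂h/∂y = +0.001000.
Flow = −∇h = (+0.01100 east, -0.001000 north), which points east.

E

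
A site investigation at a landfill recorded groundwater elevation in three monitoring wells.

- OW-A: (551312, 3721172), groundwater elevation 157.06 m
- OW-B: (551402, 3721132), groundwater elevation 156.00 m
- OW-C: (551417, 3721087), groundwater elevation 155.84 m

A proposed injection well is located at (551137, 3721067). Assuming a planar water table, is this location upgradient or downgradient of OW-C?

Three-point gradient (reference OW-A): Δ to OW-B = (90, -40, -1.06), Δ to OW-C = (105, -85, -1.22).
∂h/∂x = -0.01197, ∂h/∂y = -0.0004348 (det = -3450).
Head at (551137, 3721067) = 157.06 + (-0.01197)·(-175) + (-0.0004348)·(-105) = 159.20 m.
That is higher than the 155.84 m at OW-C, so the point is upgradient.

upgradient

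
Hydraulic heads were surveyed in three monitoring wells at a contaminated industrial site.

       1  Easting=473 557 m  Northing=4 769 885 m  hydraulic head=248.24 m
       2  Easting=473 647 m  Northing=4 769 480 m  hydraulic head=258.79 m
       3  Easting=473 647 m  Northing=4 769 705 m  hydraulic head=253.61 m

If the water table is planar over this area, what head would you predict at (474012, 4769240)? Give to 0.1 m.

269.3 m

Taking 1 as reference: 2−1 = (90, -405, +10.55); 3−1 = (90, -180, +5.37).
Solve a·Δx + b·Δy = Δh: det = 90·(-180) − 90·(-405) = 20250.
∂h/∂x = [(+10.55)·(-180) − (+5.37)·(-405)] / 20250 = +0.01362
∂h/∂y = [90·(+5.37) − 90·(+10.55)] / 20250 = -0.02302
h(474012, 4769240) = 248.24 + (+0.01362)·(455) + (-0.02302)·(-645) = 248.24 +6.198 +14.849 = 269.287 m.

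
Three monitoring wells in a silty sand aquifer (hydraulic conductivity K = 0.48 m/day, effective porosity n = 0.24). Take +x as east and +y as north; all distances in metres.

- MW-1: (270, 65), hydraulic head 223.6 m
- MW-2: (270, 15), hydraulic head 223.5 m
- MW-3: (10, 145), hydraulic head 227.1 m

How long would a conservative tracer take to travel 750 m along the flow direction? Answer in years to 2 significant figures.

79 years

Differences from MW-1: to MW-2 (Δx, Δy, Δh) = (0, -50, -0.1); to MW-3 = (-260, 80, +3.5).
Solve a·Δx + b·Δy = Δh: det = 0·80 − (-260)·(-50) = -13000.
∂h/∂x = [(-0.1)·80 − (+3.5)·(-50)] / -13000 = -0.01285
∂h/∂y = [0·(+3.5) − (-260)·(-0.1)] / -13000 = +0.002000
|∇h| = √(-0.01285² + 0.002000²) = 0.013
Seepage velocity v = K·i/n = 0.48 × 0.013 / 0.24 = 0.026 m/day.
t = 750 / 0.026 = 2.885e+04 days = 79 years.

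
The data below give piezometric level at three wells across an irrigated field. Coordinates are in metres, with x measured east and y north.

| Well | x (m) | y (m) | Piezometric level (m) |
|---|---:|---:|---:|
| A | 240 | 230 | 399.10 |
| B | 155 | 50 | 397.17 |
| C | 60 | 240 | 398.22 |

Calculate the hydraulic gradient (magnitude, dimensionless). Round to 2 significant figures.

Differences from A: to B (Δx, Δy, Δh) = (-85, -180, -1.93); to C = (-180, 10, -0.88).
Solve a·Δx + b·Δy = Δh: det = (-85)·10 − (-180)·(-180) = -33250.
∂h/∂x = [(-1.93)·10 − (-0.88)·(-180)] / -33250 = +0.005344
∂h/∂y = [(-85)·(-0.88) − (-180)·(-1.93)] / -33250 = +0.008198
|∇h| = √(0.005344² + 0.008198²) = 0.009786

0.0098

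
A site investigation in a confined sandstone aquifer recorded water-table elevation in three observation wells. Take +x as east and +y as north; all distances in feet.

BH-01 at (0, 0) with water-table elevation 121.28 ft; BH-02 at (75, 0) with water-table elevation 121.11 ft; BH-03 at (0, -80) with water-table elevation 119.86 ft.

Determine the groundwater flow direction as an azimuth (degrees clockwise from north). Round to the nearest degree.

∂h/∂x = (121.11 − 121.28) / (75 − 0) = -0.002267
∂h/∂y = (119.86 − 121.28) / (-80 − 0) = +0.01775
Flow direction (−∇h) has components (+0.002267 E, -0.01775 N).
Azimuth = atan2(E, N) = atan2(+0.002267, -0.01775) = 172.7° ≈ 173°.

173°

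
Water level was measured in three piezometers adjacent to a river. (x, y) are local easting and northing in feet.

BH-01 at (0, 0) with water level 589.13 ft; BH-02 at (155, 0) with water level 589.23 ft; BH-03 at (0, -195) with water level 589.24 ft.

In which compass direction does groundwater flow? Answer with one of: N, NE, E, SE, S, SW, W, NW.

NW

∂h/∂x = (589.23 − 589.13) / (155 − 0) = +0.0006452
∂h/∂y = (589.24 − 589.13) / (-195 − 0) = -0.0005641
Flow = −∇h = (-0.0006452 east, +0.0005641 north), which points northwest.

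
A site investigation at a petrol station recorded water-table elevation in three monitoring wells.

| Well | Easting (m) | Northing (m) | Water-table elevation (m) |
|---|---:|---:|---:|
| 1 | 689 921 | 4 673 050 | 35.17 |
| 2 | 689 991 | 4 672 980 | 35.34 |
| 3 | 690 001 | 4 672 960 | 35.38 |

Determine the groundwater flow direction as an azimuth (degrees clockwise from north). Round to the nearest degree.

331°

With h = a·x + b·y + c and 1 as origin, the differences give:
  70·a + (-70)·b = +0.17
  80·a + (-90)·b = +0.21
Eliminate b (×(-90) and ×(-70), subtract): -700·a = -0.600 → a = ∂h/∂x = +0.0008571
Back-substitute: b = ∂h/∂y = -0.001571.
Flow direction (−∇h) has components (-0.0008571 E, +0.001571 N).
Azimuth = atan2(E, N) = atan2(-0.0008571, +0.001571) = 331.4° ≈ 331°.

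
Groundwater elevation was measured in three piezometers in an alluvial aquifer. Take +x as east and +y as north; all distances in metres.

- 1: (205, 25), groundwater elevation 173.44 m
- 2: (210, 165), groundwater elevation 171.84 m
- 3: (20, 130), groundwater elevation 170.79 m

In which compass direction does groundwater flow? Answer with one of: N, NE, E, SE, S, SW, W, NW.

Taking 1 as reference: 2−1 = (5, 140, -1.60); 3−1 = (-185, 105, -2.65).
Solve a·Δx + b·Δy = Δh: det = 5·105 − (-185)·140 = 26425.
∂h/∂x = [(-1.60)·105 − (-2.65)·140] / 26425 = +0.007682
∂h/∂y = [5·(-2.65) − (-185)·(-1.60)] / 26425 = -0.01170
Flow = −∇h = (-0.007682 east, +0.01170 north), which points northwest.

NW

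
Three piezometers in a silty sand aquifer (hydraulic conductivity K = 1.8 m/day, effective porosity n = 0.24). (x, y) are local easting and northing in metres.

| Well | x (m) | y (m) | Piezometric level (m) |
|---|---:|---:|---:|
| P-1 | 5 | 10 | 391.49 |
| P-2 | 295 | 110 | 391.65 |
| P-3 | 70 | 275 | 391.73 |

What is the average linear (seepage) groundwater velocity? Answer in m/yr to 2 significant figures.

With h = a·x + b·y + c and P-1 as origin, the differences give:
  290·a + 100·b = +0.16
  65·a + 265·b = +0.24
Eliminate b (×265 and ×100, subtract): 70350·a = 18.400 → a = ∂h/∂x = +0.0002615
Back-substitute: b = ∂h/∂y = +0.0008415.
|∇h| = √(0.0002615² + 0.0008415²) = 0.0008812
Seepage velocity v = K·i/n = 1.8 × 0.0008812 / 0.24 = 0.006609 m/day = 2.414 m/yr.

2.4 m/yr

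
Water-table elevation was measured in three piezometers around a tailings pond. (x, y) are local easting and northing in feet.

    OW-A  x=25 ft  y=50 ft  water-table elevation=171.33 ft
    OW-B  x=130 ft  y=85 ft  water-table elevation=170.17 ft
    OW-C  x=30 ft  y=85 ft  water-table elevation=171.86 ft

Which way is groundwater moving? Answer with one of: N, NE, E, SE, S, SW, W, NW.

SE

Differences from OW-A: to OW-B (Δx, Δy, Δh) = (105, 35, -1.16); to OW-C = (5, 35, +0.53).
Determinant of the coordinate differences = 105·35 − 5·35 = 3500.
∂h/∂x = [(-1.16)·35 − (+0.53)·35] / 3500 = -0.01690
∂h/∂y = [105·(+0.53) − 5·(-1.16)] / 3500 = +0.01756
Flow = −∇h = (+0.01690 east, -0.01756 north), which points southeast.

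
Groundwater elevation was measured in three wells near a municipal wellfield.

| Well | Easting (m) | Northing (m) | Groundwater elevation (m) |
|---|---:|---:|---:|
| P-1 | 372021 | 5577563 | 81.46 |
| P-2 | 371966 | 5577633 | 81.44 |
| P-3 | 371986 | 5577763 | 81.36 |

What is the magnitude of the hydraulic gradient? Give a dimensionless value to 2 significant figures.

0.00066

Differences from P-1: to P-2 (Δx, Δy, Δh) = (-55, 70, -0.02); to P-3 = (-35, 200, -0.10).
Solve a·Δx + b·Δy = Δh: det = (-55)·200 − (-35)·70 = -8550.
∂h/∂x = [(-0.02)·200 − (-0.10)·70] / -8550 = -0.0003509
∂h/∂y = [(-55)·(-0.10) − (-35)·(-0.02)] / -8550 = -0.0005614
|∇h| = √(-0.0003509² + -0.0005614²) = 0.000662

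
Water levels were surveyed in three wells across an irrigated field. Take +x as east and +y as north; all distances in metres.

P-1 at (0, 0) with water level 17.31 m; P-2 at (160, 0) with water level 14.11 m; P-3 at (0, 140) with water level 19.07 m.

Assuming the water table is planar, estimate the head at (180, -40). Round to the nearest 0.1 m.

13.2 m

∂h/∂x = (14.11 − 17.31) / (160 − 0) = -0.02000
∂h/∂y = (19.07 − 17.31) / (140 − 0) = +0.01257
h(180, -40) = 17.31 + (-0.02000)·(180) + (+0.01257)·(-40) = 17.31 -3.600 -0.503 = 13.207 m.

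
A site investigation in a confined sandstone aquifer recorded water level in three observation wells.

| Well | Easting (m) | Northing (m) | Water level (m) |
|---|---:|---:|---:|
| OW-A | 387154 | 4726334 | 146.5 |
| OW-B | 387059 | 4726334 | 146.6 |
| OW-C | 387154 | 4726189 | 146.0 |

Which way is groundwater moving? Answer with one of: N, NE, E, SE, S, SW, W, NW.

∂h/∂x = (146.6 − 146.5) / (387059 − 387154) = -0.001053
∂h/∂y = (146.0 − 146.5) / (4726189 − 4726334) = +0.003448
Flow = −∇h = (+0.001053 east, -0.003448 north), which points south.

S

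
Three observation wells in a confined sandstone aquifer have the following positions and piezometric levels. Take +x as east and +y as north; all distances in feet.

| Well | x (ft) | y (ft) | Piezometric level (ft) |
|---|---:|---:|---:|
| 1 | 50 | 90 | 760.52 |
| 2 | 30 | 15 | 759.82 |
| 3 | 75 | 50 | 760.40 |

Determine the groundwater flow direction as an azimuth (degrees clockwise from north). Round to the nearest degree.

224°

With h = a·x + b·y + c and 1 as origin, the differences give:
  (-20)·a + (-75)·b = -0.70
  25·a + (-40)·b = -0.12
Eliminate b (×(-40) and ×(-75), subtract): 2675·a = 19.000 → a = ∂h/∂x = +0.007103
Back-substitute: b = ∂h/∂y = +0.007439.
Flow direction (−∇h) has components (-0.007103 E, -0.007439 N).
Azimuth = atan2(E, N) = atan2(-0.007103, -0.007439) = 223.7° ≈ 224°.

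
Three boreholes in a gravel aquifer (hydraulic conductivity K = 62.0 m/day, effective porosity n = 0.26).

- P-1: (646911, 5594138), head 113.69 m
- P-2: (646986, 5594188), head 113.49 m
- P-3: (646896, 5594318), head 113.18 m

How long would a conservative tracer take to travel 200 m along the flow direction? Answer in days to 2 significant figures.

Taking P-1 as reference: P-2−P-1 = (75, 50, -0.20); P-3−P-1 = (-15, 180, -0.51).
Solve a·Δx + b·Δy = Δh: det = 75·180 − (-15)·50 = 14250.
∂h/∂x = [(-0.20)·180 − (-0.51)·50] / 14250 = -0.0007368
∂h/∂y = [75·(-0.51) − (-15)·(-0.20)] / 14250 = -0.002895
|∇h| = √(-0.0007368² + -0.002895²) = 0.002987
Seepage velocity v = K·i/n = 62.0 × 0.002987 / 0.26 = 0.7123 m/day.
t = 200 / 0.7123 = 280.8 days.

280 days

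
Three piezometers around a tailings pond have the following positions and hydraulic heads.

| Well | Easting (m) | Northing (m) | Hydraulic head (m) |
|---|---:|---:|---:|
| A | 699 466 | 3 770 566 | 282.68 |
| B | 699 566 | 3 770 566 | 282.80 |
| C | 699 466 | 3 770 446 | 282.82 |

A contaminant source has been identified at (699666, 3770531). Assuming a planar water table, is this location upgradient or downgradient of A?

upgradient

∂h/∂x = (282.80 − 282.68) / (699566 − 699466) = +0.001200
∂h/∂y = (282.82 − 282.68) / (3770446 − 3770566) = -0.001167
Head at (699666, 3770531) = 282.68 + (+0.001200)·(200) + (-0.001167)·(-35) = 282.96 m.
That is higher than the 282.68 m at A, so the point is upgradient.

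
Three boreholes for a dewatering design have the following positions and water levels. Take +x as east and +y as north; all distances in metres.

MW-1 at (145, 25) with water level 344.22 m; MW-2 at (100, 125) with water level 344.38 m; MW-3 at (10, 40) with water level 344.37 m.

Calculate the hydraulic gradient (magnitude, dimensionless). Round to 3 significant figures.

0.00152

With h = a·x + b·y + c and MW-1 as origin, the differences give:
  (-45)·a + 100·b = +0.16
  (-135)·a + 15·b = +0.15
Eliminate b (×15 and ×100, subtract): 12825·a = -12.600 → a = ∂h/∂x = -0.0009825
Back-substitute: b = ∂h/∂y = +0.001158.
|∇h| = √(-0.0009825² + 0.001158²) = 0.001519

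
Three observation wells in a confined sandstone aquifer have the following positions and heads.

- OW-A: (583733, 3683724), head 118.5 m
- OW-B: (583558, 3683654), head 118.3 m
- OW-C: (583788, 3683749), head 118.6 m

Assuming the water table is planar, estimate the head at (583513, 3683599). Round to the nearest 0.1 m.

117.8 m

Taking OW-A as reference: OW-B−OW-A = (-175, -70, -0.2); OW-C−OW-A = (55, 25, +0.1).
Solve a·Δx + b·Δy = Δh: det = (-175)·25 − 55·(-70) = -525.
∂h/∂x = [(-0.2)·25 − (+0.1)·(-70)] / -525 = -0.003810
∂h/∂y = [(-175)·(+0.1) − 55·(-0.2)] / -525 = +0.01238
h(583513, 3683599) = 118.5 + (-0.003810)·(-220) + (+0.01238)·(-125) = 118.5 +0.838 -1.548 = 117.790 m.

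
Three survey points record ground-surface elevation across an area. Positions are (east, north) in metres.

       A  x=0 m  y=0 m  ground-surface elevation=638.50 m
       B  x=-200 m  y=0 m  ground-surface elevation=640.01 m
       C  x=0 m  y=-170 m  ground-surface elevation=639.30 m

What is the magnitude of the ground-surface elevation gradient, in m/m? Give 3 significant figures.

∂z/∂x = (640.01 − 638.50) / (-200 − 0) = -0.007550
∂z/∂y = (639.30 − 638.50) / (-170 − 0) = -0.004706
|∇f| = √(-0.007550² + -0.004706²) = 0.008897 m/m

0.00890 m/m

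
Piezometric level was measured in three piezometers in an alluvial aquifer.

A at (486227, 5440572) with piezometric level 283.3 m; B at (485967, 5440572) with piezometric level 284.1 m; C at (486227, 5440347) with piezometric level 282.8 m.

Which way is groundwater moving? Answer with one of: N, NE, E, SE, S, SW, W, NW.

∂h/∂x = (284.1 − 283.3) / (485967 − 486227) = -0.003077
∂h/∂y = (282.8 − 283.3) / (5440347 − 5440572) = +0.002222
Flow = −∇h = (+0.003077 east, -0.002222 north), which points southeast.

SE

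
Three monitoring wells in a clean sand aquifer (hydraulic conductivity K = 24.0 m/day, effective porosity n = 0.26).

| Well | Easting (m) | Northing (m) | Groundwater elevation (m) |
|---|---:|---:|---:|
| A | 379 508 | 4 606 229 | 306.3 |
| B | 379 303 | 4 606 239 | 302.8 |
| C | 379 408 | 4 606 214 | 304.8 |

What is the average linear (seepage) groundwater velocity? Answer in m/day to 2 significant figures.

1.8 m/day

With h = a·x + b·y + c and A as origin, the differences give:
  (-205)·a + 10·b = -3.5
  (-100)·a + (-15)·b = -1.5
Eliminate b (×(-15) and ×10, subtract): 4075·a = 67.50 → a = ∂h/∂x = +0.01656
Back-substitute: b = ∂h/∂y = -0.01043.
|∇h| = √(0.01656² + -0.01043²) = 0.01957
Seepage velocity v = K·i/n = 24.0 × 0.01957 / 0.26 = 1.806 m/day.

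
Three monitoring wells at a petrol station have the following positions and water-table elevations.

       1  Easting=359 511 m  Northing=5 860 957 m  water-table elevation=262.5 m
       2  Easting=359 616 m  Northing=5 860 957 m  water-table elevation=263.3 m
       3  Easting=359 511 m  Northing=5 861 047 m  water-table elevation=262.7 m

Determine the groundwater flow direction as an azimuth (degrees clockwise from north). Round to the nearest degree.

254°

∂h/∂x = (263.3 − 262.5) / (359616 − 359511) = +0.007619
∂h/∂y = (262.7 − 262.5) / (5861047 − 5860957) = +0.002222
Flow direction (−∇h) has components (-0.007619 E, -0.002222 N).
Azimuth = atan2(E, N) = atan2(-0.007619, -0.002222) = 253.7° ≈ 254°.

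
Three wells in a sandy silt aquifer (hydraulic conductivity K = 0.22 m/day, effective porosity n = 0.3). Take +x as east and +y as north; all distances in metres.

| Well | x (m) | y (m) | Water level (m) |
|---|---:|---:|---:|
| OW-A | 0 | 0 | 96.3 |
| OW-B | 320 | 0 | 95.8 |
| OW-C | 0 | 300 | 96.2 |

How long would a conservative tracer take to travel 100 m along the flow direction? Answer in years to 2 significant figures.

∂h/∂x = (95.8 − 96.3) / (320 − 0) = -0.001563
∂h/∂y = (96.2 − 96.3) / (300 − 0) = -0.0003333
|∇h| = √(-0.001563² + -0.0003333²) = 0.001598
Seepage velocity v = K·i/n = 0.22 × 0.001598 / 0.3 = 0.001172 m/day.
t = 100 / 0.001172 = 8.532e+04 days = 234 years.

230 years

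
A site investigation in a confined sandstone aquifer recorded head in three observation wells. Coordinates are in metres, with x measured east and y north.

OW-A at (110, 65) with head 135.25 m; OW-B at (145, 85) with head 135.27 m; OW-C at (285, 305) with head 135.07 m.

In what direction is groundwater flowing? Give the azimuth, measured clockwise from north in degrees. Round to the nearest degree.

With h = a·x + b·y + c and OW-A as origin, the differences give:
  35·a + 20·b = +0.02
  175·a + 240·b = -0.18
Eliminate b (×240 and ×20, subtract): 4900·a = 8.400 → a = ∂h/∂x = +0.001714
Back-substitute: b = ∂h/∂y = -0.002000.
Flow direction (−∇h) has components (-0.001714 E, +0.002000 N).
Azimuth = atan2(E, N) = atan2(-0.001714, +0.002000) = 319.4° ≈ 319°.

319°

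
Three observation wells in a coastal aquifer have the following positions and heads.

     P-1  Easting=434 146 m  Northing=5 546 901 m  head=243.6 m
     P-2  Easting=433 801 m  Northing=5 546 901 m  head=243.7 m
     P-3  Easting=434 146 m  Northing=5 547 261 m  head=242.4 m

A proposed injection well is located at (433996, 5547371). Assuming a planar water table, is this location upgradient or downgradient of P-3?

∂h/∂x = (243.7 − 243.6) / (433801 − 434146) = -0.0002899
∂h/∂y = (242.4 − 243.6) / (5547261 − 5546901) = -0.003333
Head at (433996, 5547371) = 243.6 + (-0.0002899)·(-150) + (-0.003333)·(470) = 242.08 m.
That is lower than the 242.4 m at P-3, so the point is downgradient.

downgradient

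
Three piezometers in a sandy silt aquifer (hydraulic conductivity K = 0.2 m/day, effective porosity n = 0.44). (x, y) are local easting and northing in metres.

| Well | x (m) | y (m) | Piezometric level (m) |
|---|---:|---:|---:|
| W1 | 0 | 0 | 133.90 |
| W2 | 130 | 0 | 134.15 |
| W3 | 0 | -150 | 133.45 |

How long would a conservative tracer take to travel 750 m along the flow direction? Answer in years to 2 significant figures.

1300 years

∂h/∂x = (134.15 − 133.90) / (130 − 0) = +0.001923
∂h/∂y = (133.45 − 133.90) / (-150 − 0) = +0.003000
|∇h| = √(0.001923² + 0.003000²) = 0.003563
Seepage velocity v = K·i/n = 0.2 × 0.003563 / 0.44 = 0.00162 m/day.
t = 750 / 0.00162 = 4.63e+05 days = 1.27e+03 years.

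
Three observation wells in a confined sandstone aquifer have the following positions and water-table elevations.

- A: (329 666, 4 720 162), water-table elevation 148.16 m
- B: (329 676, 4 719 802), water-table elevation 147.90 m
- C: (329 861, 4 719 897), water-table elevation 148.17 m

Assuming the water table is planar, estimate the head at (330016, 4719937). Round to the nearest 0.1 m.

With h = a·x + b·y + c and A as origin, the differences give:
  10·a + (-360)·b = -0.26
  195·a + (-265)·b = +0.01
Eliminate b (×(-265) and ×(-360), subtract): 67550·a = 72.500 → a = ∂h/∂x = +0.001073
Back-substitute: b = ∂h/∂y = +0.0007520.
h(330016, 4719937) = 148.16 + (+0.001073)·(350) + (+0.0007520)·(-225) = 148.16 +0.376 -0.169 = 148.366 m.

148.4 m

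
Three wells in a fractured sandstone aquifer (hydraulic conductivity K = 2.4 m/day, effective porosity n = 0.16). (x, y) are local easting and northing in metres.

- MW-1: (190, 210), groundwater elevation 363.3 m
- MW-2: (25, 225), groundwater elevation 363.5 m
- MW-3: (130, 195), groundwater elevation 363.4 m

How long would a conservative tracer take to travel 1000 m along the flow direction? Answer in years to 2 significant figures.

97 years

Taking MW-1 as reference: MW-2−MW-1 = (-165, 15, +0.2); MW-3−MW-1 = (-60, -15, +0.1).
Determinant of the coordinate differences = (-165)·(-15) − (-60)·15 = 3375.
∂h/∂x = [(+0.2)·(-15) − (+0.1)·15] / 3375 = -0.001333
∂h/∂y = [(-165)·(+0.1) − (-60)·(+0.2)] / 3375 = -0.001333
|∇h| = √(-0.001333² + -0.001333²) = 0.001885
Seepage velocity v = K·i/n = 2.4 × 0.001885 / 0.16 = 0.02827 m/day.
t = 1000 / 0.02827 = 3.537e+04 days = 96.8 years.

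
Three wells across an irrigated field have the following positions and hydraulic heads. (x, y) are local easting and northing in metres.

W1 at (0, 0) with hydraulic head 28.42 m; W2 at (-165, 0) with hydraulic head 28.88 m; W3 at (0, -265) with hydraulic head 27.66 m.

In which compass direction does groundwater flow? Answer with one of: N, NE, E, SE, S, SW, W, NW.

∂h/∂x = (28.88 − 28.42) / (-165 − 0) = -0.002788
∂h/∂y = (27.66 − 28.42) / (-265 − 0) = +0.002868
Flow = −∇h = (+0.002788 east, -0.002868 north), which points southeast.

SE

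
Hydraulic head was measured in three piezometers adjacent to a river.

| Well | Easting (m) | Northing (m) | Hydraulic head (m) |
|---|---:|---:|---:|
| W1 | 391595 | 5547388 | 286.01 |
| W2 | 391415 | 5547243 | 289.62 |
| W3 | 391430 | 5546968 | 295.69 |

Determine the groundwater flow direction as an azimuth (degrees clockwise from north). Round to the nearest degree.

006°

Differences from W1: to W2 (Δx, Δy, Δh) = (-180, -145, +3.61); to W3 = (-165, -420, +9.68).
Solve a·Δx + b·Δy = Δh: det = (-180)·(-420) − (-165)·(-145) = 51675.
∂h/∂x = [(+3.61)·(-420) − (+9.68)·(-145)] / 51675 = -0.002179
∂h/∂y = [(-180)·(+9.68) − (-165)·(+3.61)] / 51675 = -0.02219
Flow direction (−∇h) has components (+0.002179 E, +0.02219 N).
Azimuth = atan2(E, N) = atan2(+0.002179, +0.02219) = 5.6° ≈ 006°.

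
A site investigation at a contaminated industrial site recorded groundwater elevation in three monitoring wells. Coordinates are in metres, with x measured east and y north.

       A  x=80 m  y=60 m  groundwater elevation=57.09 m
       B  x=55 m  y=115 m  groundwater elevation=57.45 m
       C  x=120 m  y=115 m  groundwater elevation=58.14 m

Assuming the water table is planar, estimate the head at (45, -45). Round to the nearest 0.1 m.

Differences from A: to B (Δx, Δy, Δh) = (-25, 55, +0.36); to C = (40, 55, +1.05).
Solve a·Δx + b·Δy = Δh: det = (-25)·55 − 40·55 = -3575.
∂h/∂x = [(+0.36)·55 − (+1.05)·55] / -3575 = +0.01062
∂h/∂y = [(-25)·(+1.05) − 40·(+0.36)] / -3575 = +0.01137
h(45, -45) = 57.09 + (+0.01062)·(-35) + (+0.01137)·(-105) = 57.09 -0.372 -1.194 = 55.525 m.

55.5 m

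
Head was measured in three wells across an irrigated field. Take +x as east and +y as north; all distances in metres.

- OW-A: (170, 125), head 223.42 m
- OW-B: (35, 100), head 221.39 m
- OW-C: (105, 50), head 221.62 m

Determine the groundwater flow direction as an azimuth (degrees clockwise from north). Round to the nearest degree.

Taking OW-A as reference: OW-B−OW-A = (-135, -25, -2.03); OW-C−OW-A = (-65, -75, -1.80).
Solve a·Δx + b·Δy = Δh: det = (-135)·(-75) − (-65)·(-25) = 8500.
∂h/∂x = [(-2.03)·(-75) − (-1.80)·(-25)] / 8500 = +0.01262
∂h/∂y = [(-135)·(-1.80) − (-65)·(-2.03)] / 8500 = +0.01306
Flow direction (−∇h) has components (-0.01262 E, -0.01306 N).
Azimuth = atan2(E, N) = atan2(-0.01262, -0.01306) = 224.0° ≈ 224°.

224°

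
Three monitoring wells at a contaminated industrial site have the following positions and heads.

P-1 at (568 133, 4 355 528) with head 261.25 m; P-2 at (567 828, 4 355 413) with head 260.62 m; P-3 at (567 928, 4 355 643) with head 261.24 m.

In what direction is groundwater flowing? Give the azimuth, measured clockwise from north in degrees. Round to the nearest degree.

Taking P-1 as reference: P-2−P-1 = (-305, -115, -0.63); P-3−P-1 = (-205, 115, -0.01).
Solve a·Δx + b·Δy = Δh: det = (-305)·115 − (-205)·(-115) = -58650.
∂h/∂x = [(-0.63)·115 − (-0.01)·(-115)] / -58650 = +0.001255
∂h/∂y = [(-305)·(-0.01) − (-205)·(-0.63)] / -58650 = +0.002150
Flow direction (−∇h) has components (-0.001255 E, -0.002150 N).
Azimuth = atan2(E, N) = atan2(-0.001255, -0.002150) = 210.3° ≈ 210°.

210°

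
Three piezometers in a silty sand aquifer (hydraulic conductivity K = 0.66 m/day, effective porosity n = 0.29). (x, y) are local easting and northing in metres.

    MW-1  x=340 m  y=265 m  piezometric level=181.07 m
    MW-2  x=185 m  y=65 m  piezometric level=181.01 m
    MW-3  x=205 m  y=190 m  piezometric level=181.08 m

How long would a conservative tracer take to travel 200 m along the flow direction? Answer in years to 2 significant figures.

320 years

Differences from MW-1: to MW-2 (Δx, Δy, Δh) = (-155, -200, -0.06); to MW-3 = (-135, -75, +0.01).
Solve a·Δx + b·Δy = Δh: det = (-155)·(-75) − (-135)·(-200) = -15375.
∂h/∂x = [(-0.06)·(-75) − (+0.01)·(-200)] / -15375 = -0.0004228
∂h/∂y = [(-155)·(+0.01) − (-135)·(-0.06)] / -15375 = +0.0006276
|∇h| = √(-0.0004228² + 0.0006276²) = 0.0007567
Seepage velocity v = K·i/n = 0.66 × 0.0007567 / 0.29 = 0.001722 m/day.
t = 200 / 0.001722 = 1.161e+05 days = 318 years.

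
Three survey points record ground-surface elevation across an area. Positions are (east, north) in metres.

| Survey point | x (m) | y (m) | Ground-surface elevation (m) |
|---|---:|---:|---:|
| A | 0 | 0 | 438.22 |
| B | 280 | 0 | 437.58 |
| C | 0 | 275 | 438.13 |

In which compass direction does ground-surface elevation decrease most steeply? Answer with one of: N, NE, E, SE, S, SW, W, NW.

∂z/∂x = (437.58 − 438.22) / (280 − 0) = -0.002286
∂z/∂y = (438.13 − 438.22) / (275 − 0) = -0.0003273
Steepest decrease is along −∇f = (+0.002286 E, +0.0003273 N) → east.

E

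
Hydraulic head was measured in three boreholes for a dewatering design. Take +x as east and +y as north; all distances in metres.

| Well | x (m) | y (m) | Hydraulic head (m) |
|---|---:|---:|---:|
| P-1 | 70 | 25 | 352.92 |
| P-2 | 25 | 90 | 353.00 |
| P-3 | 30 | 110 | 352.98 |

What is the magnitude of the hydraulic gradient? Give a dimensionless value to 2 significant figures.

With h = a·x + b·y + c and P-1 as origin, the differences give:
  (-45)·a + 65·b = +0.08
  (-40)·a + 85·b = +0.06
Eliminate b (×85 and ×65, subtract): -1225·a = 2.900 → a = ∂h/∂x = -0.002367
Back-substitute: b = ∂h/∂y = -0.0004082.
|∇h| = √(-0.002367² + -0.0004082²) = 0.002402

0.0024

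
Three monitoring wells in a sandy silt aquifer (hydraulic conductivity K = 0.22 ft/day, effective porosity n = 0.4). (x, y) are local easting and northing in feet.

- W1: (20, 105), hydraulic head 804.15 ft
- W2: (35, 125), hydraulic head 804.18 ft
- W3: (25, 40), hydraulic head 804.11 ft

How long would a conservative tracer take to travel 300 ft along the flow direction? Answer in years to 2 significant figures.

Differences from W1: to W2 (Δx, Δy, Δh) = (15, 20, +0.03); to W3 = (5, -65, -0.04).
Determinant of the coordinate differences = 15·(-65) − 5·20 = -1075.
∂h/∂x = [(+0.03)·(-65) − (-0.04)·20] / -1075 = +0.001070
∂h/∂y = [15·(-0.04) − 5·(+0.03)] / -1075 = +0.0006977
|∇h| = √(0.001070² + 0.0006977²) = 0.001277
Seepage velocity v = K·i/n = 0.22 × 0.001277 / 0.4 = 0.0007023 ft/day.
t = 300 / 0.0007023 = 4.272e+05 days = 1.17e+03 years.

1200 years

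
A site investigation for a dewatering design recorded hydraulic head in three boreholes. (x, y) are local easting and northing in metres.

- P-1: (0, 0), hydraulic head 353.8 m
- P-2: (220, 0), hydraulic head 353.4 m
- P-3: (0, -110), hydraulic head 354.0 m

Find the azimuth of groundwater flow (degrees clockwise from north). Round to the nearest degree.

∂h/∂x = (353.4 − 353.8) / (220 − 0) = -0.001818
∂h/∂y = (354.0 − 353.8) / (-110 − 0) = -0.001818
Flow direction (−∇h) has components (+0.001818 E, +0.001818 N).
Azimuth = atan2(E, N) = atan2(+0.001818, +0.001818) = 45.0° ≈ 045°.

045°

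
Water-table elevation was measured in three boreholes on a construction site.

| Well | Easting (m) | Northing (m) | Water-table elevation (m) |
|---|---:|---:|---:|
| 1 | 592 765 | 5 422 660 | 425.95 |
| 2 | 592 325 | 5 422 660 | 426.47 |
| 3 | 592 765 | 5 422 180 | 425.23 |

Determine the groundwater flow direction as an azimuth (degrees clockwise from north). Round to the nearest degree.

142°

∂h/∂x = (426.47 − 425.95) / (592325 − 592765) = -0.001182
∂h/∂y = (425.23 − 425.95) / (5422180 − 5422660) = +0.001500
Flow direction (−∇h) has components (+0.001182 E, -0.001500 N).
Azimuth = atan2(E, N) = atan2(+0.001182, -0.001500) = 141.8° ≈ 142°.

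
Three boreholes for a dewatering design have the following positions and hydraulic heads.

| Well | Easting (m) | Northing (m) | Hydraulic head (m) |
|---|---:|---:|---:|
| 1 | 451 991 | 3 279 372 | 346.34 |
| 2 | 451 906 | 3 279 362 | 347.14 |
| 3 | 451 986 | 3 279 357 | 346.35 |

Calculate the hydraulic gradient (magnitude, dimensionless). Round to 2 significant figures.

0.010

Differences from 1: to 2 (Δx, Δy, Δh) = (-85, -10, +0.80); to 3 = (-5, -15, +0.01).
Determinant of the coordinate differences = (-85)·(-15) − (-5)·(-10) = 1225.
∂h/∂x = [(+0.80)·(-15) − (+0.01)·(-10)] / 1225 = -0.009714
∂h/∂y = [(-85)·(+0.01) − (-5)·(+0.80)] / 1225 = +0.002571
|∇h| = √(-0.009714² + 0.002571²) = 0.01005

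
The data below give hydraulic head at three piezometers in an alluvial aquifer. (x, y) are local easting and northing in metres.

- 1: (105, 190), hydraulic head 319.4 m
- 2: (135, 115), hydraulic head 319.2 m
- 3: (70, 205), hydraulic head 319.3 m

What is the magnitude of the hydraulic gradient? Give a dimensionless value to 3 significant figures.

Taking 1 as reference: 2−1 = (30, -75, -0.2); 3−1 = (-35, 15, -0.1).
Determinant of the coordinate differences = 30·15 − (-35)·(-75) = -2175.
∂h/∂x = [(-0.2)·15 − (-0.1)·(-75)] / -2175 = +0.004828
∂h/∂y = [30·(-0.1) − (-35)·(-0.2)] / -2175 = +0.004598
|∇h| = √(0.004828² + 0.004598²) = 0.006667

0.00667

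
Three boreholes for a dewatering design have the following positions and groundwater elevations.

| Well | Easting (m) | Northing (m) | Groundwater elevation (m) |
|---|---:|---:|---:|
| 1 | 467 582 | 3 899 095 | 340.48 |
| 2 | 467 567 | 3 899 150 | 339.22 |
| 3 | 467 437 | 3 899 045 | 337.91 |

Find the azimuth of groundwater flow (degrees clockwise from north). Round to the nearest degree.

Taking 1 as reference: 2−1 = (-15, 55, -1.26); 3−1 = (-145, -50, -2.57).
Determinant of the coordinate differences = (-15)·(-50) − (-145)·55 = 8725.
∂h/∂x = [(-1.26)·(-50) − (-2.57)·55] / 8725 = +0.02342
∂h/∂y = [(-15)·(-2.57) − (-145)·(-1.26)] / 8725 = -0.01652
Flow direction (−∇h) has components (-0.02342 E, +0.01652 N).
Azimuth = atan2(E, N) = atan2(-0.02342, +0.01652) = 305.2° ≈ 305°.

305°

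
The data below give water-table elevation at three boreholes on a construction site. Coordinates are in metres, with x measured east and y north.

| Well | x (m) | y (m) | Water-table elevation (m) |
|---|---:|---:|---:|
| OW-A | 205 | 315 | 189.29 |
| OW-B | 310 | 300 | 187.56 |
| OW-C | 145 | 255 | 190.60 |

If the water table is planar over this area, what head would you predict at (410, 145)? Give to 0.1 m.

Three-point gradient (reference OW-A): Δ to OW-B = (105, -15, -1.73), Δ to OW-C = (-60, -60, +1.31).
∂h/∂x = -0.01715, ∂h/∂y = -0.004688 (det = -7200).
h(410, 145) = 189.29 + (-0.01715)·(205) + (-0.004688)·(-170) = 189.29 -3.515 +0.797 = 186.572 m.

186.6 m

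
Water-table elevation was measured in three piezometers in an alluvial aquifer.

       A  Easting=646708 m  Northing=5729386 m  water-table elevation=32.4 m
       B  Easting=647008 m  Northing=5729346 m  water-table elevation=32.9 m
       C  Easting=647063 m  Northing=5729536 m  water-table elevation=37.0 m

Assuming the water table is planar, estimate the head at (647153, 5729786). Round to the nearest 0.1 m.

42.5 m

Taking A as reference: B−A = (300, -40, +0.5); C−A = (355, 150, +4.6).
Determinant of the coordinate differences = 300·150 − 355·(-40) = 59200.
∂h/∂x = [(+0.5)·150 − (+4.6)·(-40)] / 59200 = +0.004375
∂h/∂y = [300·(+4.6) − 355·(+0.5)] / 59200 = +0.02031
h(647153, 5729786) = 32.4 + (+0.004375)·(445) + (+0.02031)·(400) = 32.4 +1.947 +8.125 = 42.472 m.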